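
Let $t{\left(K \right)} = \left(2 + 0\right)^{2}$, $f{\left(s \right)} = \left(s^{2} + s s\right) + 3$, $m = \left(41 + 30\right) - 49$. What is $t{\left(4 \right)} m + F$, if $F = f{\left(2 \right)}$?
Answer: $99$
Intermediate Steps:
$m = 22$ ($m = 71 - 49 = 22$)
$f{\left(s \right)} = 3 + 2 s^{2}$ ($f{\left(s \right)} = \left(s^{2} + s^{2}\right) + 3 = 2 s^{2} + 3 = 3 + 2 s^{2}$)
$F = 11$ ($F = 3 + 2 \cdot 2^{2} = 3 + 2 \cdot 4 = 3 + 8 = 11$)
$t{\left(K \right)} = 4$ ($t{\left(K \right)} = 2^{2} = 4$)
$t{\left(4 \right)} m + F = 4 \cdot 22 + 11 = 88 + 11 = 99$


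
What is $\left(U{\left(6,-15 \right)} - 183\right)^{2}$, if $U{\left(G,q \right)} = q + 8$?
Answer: $36100$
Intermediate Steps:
$U{\left(G,q \right)} = 8 + q$
$\left(U{\left(6,-15 \right)} - 183\right)^{2} = \left(\left(8 - 15\right) - 183\right)^{2} = \left(-7 - 183\right)^{2} = \left(-190\right)^{2} = 36100$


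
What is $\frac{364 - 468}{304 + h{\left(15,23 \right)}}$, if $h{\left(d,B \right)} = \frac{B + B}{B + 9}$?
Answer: $- \frac{1664}{4887} \approx -0.3405$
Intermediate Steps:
$h{\left(d,B \right)} = \frac{2 B}{9 + B}$
$\frac{364 - 468}{304 + h{\left(15,23 \right)}} = \frac{364 - 468}{304 + 2 \cdot 23 \frac{1}{9 + 23}} = - \frac{104}{304 + 2 \cdot 23 \cdot \frac{1}{32}} = - \frac{104}{304 + \frac{23}{16}} = - \frac{104}{\frac{4887}{16}} = \left(-104\right) \frac{16}{4887} = - \frac{1664}{4887}$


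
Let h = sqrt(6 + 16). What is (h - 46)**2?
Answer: (46 - sqrt(22))**2 ≈ 1706.5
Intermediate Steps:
h = sqrt(22) ≈ 4.6904
(h - 46)**2 = (sqrt(22) - 46)**2 = (-46 + sqrt(22))**2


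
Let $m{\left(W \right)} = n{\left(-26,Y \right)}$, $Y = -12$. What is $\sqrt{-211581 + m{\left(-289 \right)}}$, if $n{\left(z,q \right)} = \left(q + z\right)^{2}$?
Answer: $i \sqrt{210137} \approx 458.41 i$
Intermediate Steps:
$m{\left(W \right)} = 1444$ ($m{\left(W \right)} = \left(-12 - 26\right)^{2} = \left(-38\right)^{2} = 1444$)
$\sqrt{-211581 + m{\left(-289 \right)}} = \sqrt{-211581 + 1444} = \sqrt{-210137} = i \sqrt{210137}$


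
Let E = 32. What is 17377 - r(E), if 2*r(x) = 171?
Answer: 34583/2 ≈ 17292.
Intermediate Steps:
r(x) = 171/2 (r(x) = (1/2)*171 = 171/2)
17377 - r(E) = 17377 - 1*171/2 = 17377 - 171/2 = 34583/2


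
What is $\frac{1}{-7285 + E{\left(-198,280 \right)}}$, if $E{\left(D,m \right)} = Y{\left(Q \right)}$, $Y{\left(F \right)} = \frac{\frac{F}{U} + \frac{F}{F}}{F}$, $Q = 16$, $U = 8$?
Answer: $- \frac{16}{116557} \approx -0.00013727$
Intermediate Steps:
$Y{\left(F \right)} = \frac{1 + \frac{F}{8}}{F}$ ($Y{\left(F \right)} = \frac{\frac{F}{8} + \frac{F}{F}}{F} = \frac{F \frac{1}{8} + 1}{F} = \frac{\frac{F}{8} + 1}{F} = \frac{1 + \frac{F}{8}}{F}$)
$E{\left(D,m \right)} = \frac{3}{16}$ ($E{\left(D,m \right)} = \frac{8 + 16}{8 \cdot 16} = \frac{1}{8} \cdot \frac{1}{16} \cdot 24 = \frac{3}{16}$)
$\frac{1}{-7285 + E{\left(-198,280 \right)}} = \frac{1}{-7285 + \frac{3}{16}} = \frac{1}{- \frac{116557}{16}} = - \frac{16}{116557}$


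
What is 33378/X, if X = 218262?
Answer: 5563/36377 ≈ 0.15293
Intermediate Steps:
33378/X = 33378/218262 = 33378*(1/218262) = 5563/36377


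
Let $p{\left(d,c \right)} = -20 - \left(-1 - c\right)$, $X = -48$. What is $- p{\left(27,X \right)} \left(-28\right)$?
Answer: $-1876$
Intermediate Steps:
$p{\left(d,c \right)} = -19 + c$ ($p{\left(d,c \right)} = -20 + \left(1 + c\right) = -19 + c$)
$- p{\left(27,X \right)} \left(-28\right) = - \left(-19 - 48\right) \left(-28\right) = - \left(-67\right) \left(-28\right) = \left(-1\right) 1876 = -1876$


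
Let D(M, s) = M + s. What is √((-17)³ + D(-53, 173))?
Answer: I*√4793 ≈ 69.231*I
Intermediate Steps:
√((-17)³ + D(-53, 173)) = √((-17)³ + (-53 + 173)) = √(-4913 + 120) = √(-4793) = I*√4793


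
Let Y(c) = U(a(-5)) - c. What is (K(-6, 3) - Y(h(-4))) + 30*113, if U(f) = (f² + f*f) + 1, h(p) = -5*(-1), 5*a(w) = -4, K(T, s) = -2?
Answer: 84768/25 ≈ 3390.7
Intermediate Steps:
a(w) = -⅘ (a(w) = (⅕)*(-4) = -⅘)
h(p) = 5
U(f) = 1 + 2*f² (U(f) = (f² + f²) + 1 = 2*f² + 1 = 1 + 2*f²)
Y(c) = 57/25 - c (Y(c) = (1 + 2*(-⅘)²) - c = (1 + 2*(16/25)) - c = (1 + 32/25) - c = 57/25 - c)
(K(-6, 3) - Y(h(-4))) + 30*113 = (-2 - (57/25 - 1*5)) + 30*113 = (-2 - (57/25 - 5)) + 3390 = (-2 - 1*(-68/25)) + 3390 = (-2 + 68/25) + 3390 = 18/25 + 3390 = 84768/25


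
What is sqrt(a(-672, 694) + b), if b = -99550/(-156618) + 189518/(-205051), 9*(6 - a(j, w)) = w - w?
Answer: sqrt(27597125318154623)/69512289 ≈ 2.3898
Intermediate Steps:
a(j, w) = 6 (a(j, w) = 6 - (w - w)/9 = 6 - 1/9*0 = 6 + 0 = 6)
b = -60188981/208536867 (b = -99550*(-1/156618) + 189518*(-1/205051) = 4525/7119 - 27074/29293 = -60188981/208536867 ≈ -0.28863)
sqrt(a(-672, 694) + b) = sqrt(6 - 60188981/208536867) = sqrt(1191032221/208536867) = sqrt(27597125318154623)/69512289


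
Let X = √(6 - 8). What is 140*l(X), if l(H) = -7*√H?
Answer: -980*2^(¼)*√I ≈ -824.08 - 824.08*I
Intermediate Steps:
X = I*√2 (X = √(-2) = I*√2 ≈ 1.4142*I)
140*l(X) = 140*(-7*2^(¼)*√I) = -980*2^(¼)*√I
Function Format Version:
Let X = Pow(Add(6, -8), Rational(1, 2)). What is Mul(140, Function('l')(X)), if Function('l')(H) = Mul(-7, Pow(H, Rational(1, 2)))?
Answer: Mul(-980, Pow(2, Rational(1, 4)), Pow(I, Rational(1, 2))) ≈ Add(-824.08, Mul(-824.08, I))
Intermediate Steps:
X = Mul(I, Pow(2, Rational(1, 2))) (X = Pow(-2, Rational(1, 2)) = Mul(I, Pow(2, Rational(1, 2))) ≈ Mul(1.4142, I))
Mul(140, Function('l')(X)) = Mul(140, Mul(-7, Pow(Mul(I, Pow(2, Rational(1, 2))), Rational(1, 2)))) = Mul(140, Mul(-7, Mul(Pow(2, Rational(1, 4)), Pow(I, Rational(1, 2))))) = Mul(140, Mul(-7, Pow(2, Rational(1, 4)), Pow(I, Rational(1, 2)))) = Mul(-980, Pow(2, Rational(1, 4)), Pow(I, Rational(1, 2)))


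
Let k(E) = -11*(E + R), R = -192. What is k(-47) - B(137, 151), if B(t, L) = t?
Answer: 2492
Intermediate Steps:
k(E) = 2112 - 11*E (k(E) = -11*(E - 192) = -11*(-192 + E) = 2112 - 11*E)
k(-47) - B(137, 151) = (2112 - 11*(-47)) - 1*137 = (2112 + 517) - 137 = 2629 - 137 = 2492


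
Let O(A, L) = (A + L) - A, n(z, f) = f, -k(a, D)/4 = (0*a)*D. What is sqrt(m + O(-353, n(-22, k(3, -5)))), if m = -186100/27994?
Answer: 5*I*sqrt(52096834)/13997 ≈ 2.5783*I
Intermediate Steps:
k(a, D) = 0 (k(a, D) = -4*0*a*D = -0*D = -4*0 = 0)
m = -93050/13997 (m = -186100*1/27994 = -93050/13997 ≈ -6.6479)
O(A, L) = L
sqrt(m + O(-353, n(-22, k(3, -5)))) = sqrt(-93050/13997 + 0) = sqrt(-93050/13997) = 5*I*sqrt(52096834)/13997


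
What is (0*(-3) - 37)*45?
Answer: -1665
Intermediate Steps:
(0*(-3) - 37)*45 = (0 - 37)*45 = -37*45 = -1665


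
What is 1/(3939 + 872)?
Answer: 1/4811 ≈ 0.00020786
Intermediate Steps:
1/(3939 + 872) = 1/4811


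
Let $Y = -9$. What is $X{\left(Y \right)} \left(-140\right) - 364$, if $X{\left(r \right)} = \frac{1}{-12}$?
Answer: $- \frac{1057}{3} \approx -352.33$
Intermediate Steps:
$X{\left(r \right)} = - \frac{1}{12}$
$X{\left(Y \right)} \left(-140\right) - 364 = \left(- \frac{1}{12}\right) \left(-140\right) - 364 = \frac{35}{3} - 364 = - \frac{1057}{3}$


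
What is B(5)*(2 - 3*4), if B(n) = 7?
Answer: -70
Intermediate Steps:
B(5)*(2 - 3*4) = 7*(2 - 3*4) = 7*(2 - 12) = 7*(-10) = -70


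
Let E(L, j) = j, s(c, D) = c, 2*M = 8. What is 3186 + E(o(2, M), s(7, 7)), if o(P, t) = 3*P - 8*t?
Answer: 3193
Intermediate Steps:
M = 4 (M = (1/2)*8 = 4)
o(P, t) = -8*t + 3*P
3186 + E(o(2, M), s(7, 7)) = 3186 + 7 = 3193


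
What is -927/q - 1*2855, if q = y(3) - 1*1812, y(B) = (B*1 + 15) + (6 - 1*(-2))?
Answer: -5098103/1786 ≈ -2854.5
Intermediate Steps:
y(B) = 23 + B (y(B) = (B + 15) + (6 + 2) = (15 + B) + 8 = 23 + B)
q = -1786 (q = (23 + 3) - 1*1812 = 26 - 1812 = -1786)
-927/q - 1*2855 = -927/(-1786) - 1*2855 = -927*(-1/1786) - 2855 = 927/1786 - 2855 = -5098103/1786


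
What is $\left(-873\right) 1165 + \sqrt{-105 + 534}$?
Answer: $-1017045 + \sqrt{429} \approx -1.017 \cdot 10^{6}$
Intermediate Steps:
$\left(-873\right) 1165 + \sqrt{-105 + 534} = -1017045 + \sqrt{429}$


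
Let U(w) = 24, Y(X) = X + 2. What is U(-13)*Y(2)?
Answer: 96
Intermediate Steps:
Y(X) = 2 + X
U(-13)*Y(2) = 24*(2 + 2) = 24*4 = 96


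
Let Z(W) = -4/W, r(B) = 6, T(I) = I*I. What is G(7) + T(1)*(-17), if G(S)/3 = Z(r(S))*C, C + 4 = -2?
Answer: -5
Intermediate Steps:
T(I) = I²
C = -6 (C = -4 - 2 = -6)
G(S) = 12 (G(S) = 3*(-4/6*(-6)) = 3*(-4*⅙*(-6)) = 3*(-⅔*(-6)) = 3*4 = 12)
G(7) + T(1)*(-17) = 12 + 1²*(-17) = 12 + 1*(-17) = 12 - 17 = -5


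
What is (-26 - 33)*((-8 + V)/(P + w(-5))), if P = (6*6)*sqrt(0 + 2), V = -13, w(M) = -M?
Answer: -6195/2567 + 44604*sqrt(2)/2567 ≈ 22.160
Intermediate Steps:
P = 36*sqrt(2) ≈ 50.912
(-26 - 33)*((-8 + V)/(P + w(-5))) = (-26 - 33)*((-8 - 13)/(36*sqrt(2) - 1*(-5))) = -(-1239)/(36*sqrt(2) + 5) = -(-1239)/(5 + 36*sqrt(2)) = 1239/(5 + 36*sqrt(2))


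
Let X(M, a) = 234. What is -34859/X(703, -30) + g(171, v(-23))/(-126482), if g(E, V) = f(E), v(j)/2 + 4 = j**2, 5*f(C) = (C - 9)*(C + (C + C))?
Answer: -11032313497/73991970 ≈ -149.10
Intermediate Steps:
f(C) = 3*C*(-9 + C)/5 (f(C) = ((C - 9)*(C + (C + C)))/5 = ((-9 + C)*(C + 2*C))/5 = ((-9 + C)*(3*C))/5 = (3*C*(-9 + C))/5 = 3*C*(-9 + C)/5)
v(j) = -8 + 2*j**2
g(E, V) = 3*E*(-9 + E)/5
-34859/X(703, -30) + g(171, v(-23))/(-126482) = -34859/234 + ((3/5)*171*(-9 + 171))/(-126482) = -34859*1/234 + ((3/5)*171*162)*(-1/126482) = -34859/234 + (83106/5)*(-1/126482) = -34859/234 - 41553/316205 = -11032313497/73991970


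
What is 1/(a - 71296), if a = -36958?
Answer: -1/108254 ≈ -9.2375e-6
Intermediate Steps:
1/(a - 71296) = 1/(-36958 - 71296) = 1/(-108254) = -1/108254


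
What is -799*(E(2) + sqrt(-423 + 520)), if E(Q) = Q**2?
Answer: -3196 - 799*sqrt(97) ≈ -11065.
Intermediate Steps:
-799*(E(2) + sqrt(-423 + 520)) = -799*(2**2 + sqrt(-423 + 520)) = -799*(4 + sqrt(97)) = -3196 - 799*sqrt(97)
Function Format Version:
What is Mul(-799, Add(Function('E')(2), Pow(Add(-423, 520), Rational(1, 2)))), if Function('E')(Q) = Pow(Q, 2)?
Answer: Add(-3196, Mul(-799, Pow(97, Rational(1, 2)))) ≈ -11065.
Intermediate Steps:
Mul(-799, Add(Function('E')(2), Pow(Add(-423, 520), Rational(1, 2)))) = Mul(-799, Add(Pow(2, 2), Pow(Add(-423, 520), Rational(1, 2)))) = Mul(-799, Add(4, Pow(97, Rational(1, 2)))) = Add(-3196, Mul(-799, Pow(97, Rational(1, 2))))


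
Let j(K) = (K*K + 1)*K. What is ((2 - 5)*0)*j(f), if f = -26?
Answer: 0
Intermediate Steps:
j(K) = K*(1 + K²) (j(K) = (K² + 1)*K = (1 + K²)*K = K*(1 + K²))
((2 - 5)*0)*j(f) = ((2 - 5)*0)*(-26 + (-26)³) = (-3*0)*(-26 - 17576) = 0*(-17602) = 0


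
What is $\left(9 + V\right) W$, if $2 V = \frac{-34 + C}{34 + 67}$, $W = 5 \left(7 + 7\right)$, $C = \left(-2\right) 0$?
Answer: $\frac{62440}{101} \approx 618.22$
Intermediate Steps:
$C = 0$
$W = 70$ ($W = 5 \cdot 14 = 70$)
$V = - \frac{17}{101}$ ($V = \frac{\left(-34 + 0\right) \frac{1}{34 + 67}}{2} = \frac{\left(-34\right) \frac{1}{101}}{2} = \frac{1}{2} \left(- \frac{34}{101}\right) = - \frac{17}{101} \approx -0.16832$)
$\left(9 + V\right) W = \left(9 - \frac{17}{101}\right) 70 = \frac{892}{101} \cdot 70 = \frac{62440}{101}$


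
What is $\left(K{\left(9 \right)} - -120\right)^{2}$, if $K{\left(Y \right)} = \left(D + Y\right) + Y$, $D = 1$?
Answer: $19321$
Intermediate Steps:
$K{\left(Y \right)} = 1 + 2 Y$ ($K{\left(Y \right)} = \left(1 + Y\right) + Y = 1 + 2 Y$)
$\left(K{\left(9 \right)} - -120\right)^{2} = \left(\left(1 + 2 \cdot 9\right) - -120\right)^{2} = \left(\left(1 + 18\right) + 120\right)^{2} = \left(19 + 120\right)^{2} = 139^{2} = 19321$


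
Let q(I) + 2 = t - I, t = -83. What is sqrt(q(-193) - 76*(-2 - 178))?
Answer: 6*sqrt(383) ≈ 117.42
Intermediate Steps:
q(I) = -85 - I (q(I) = -2 + (-83 - I) = -85 - I)
sqrt(q(-193) - 76*(-2 - 178)) = sqrt((-85 - 1*(-193)) - 76*(-2 - 178)) = sqrt((-85 + 193) - 76*(-180)) = sqrt(108 + 13680) = sqrt(13788) = 6*sqrt(383)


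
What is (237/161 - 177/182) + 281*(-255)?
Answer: -299945739/4186 ≈ -71655.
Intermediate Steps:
(237/161 - 177/182) + 281*(-255) = (237*(1/161) - 177*1/182) - 71655 = (237/161 - 177/182) - 71655 = 2091/4186 - 71655 = -299945739/4186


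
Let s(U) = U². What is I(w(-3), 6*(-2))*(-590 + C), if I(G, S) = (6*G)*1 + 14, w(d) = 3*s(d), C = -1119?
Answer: -300784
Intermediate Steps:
w(d) = 3*d²
I(G, S) = 14 + 6*G (I(G, S) = 6*G + 14 = 14 + 6*G)
I(w(-3), 6*(-2))*(-590 + C) = (14 + 6*(3*(-3)²))*(-590 - 1119) = (14 + 6*(3*9))*(-1709) = (14 + 6*27)*(-1709) = (14 + 162)*(-1709) = 176*(-1709) = -300784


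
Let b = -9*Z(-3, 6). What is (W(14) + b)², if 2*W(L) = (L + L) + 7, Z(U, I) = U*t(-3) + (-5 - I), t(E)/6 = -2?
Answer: 172225/4 ≈ 43056.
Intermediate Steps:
t(E) = -12 (t(E) = 6*(-2) = -12)
Z(U, I) = -5 - I - 12*U (Z(U, I) = U*(-12) + (-5 - I) = -12*U + (-5 - I) = -5 - I - 12*U)
W(L) = 7/2 + L (W(L) = ((L + L) + 7)/2 = (2*L + 7)/2 = (7 + 2*L)/2 = 7/2 + L)
b = -225 (b = -9*(-5 - 1*6 - 12*(-3)) = -9*(-5 - 6 + 36) = -9*25 = -225)
(W(14) + b)² = ((7/2 + 14) - 225)² = (35/2 - 225)² = (-415/2)² = 172225/4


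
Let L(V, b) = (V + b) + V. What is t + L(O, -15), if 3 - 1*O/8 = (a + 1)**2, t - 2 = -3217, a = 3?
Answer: -3438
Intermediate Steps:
t = -3215 (t = 2 - 3217 = -3215)
O = -104 (O = 24 - 8*(3 + 1)**2 = 24 - 8*4**2 = 24 - 8*16 = 24 - 128 = -104)
L(V, b) = b + 2*V
t + L(O, -15) = -3215 + (-15 + 2*(-104)) = -3215 + (-15 - 208) = -3215 - 223 = -3438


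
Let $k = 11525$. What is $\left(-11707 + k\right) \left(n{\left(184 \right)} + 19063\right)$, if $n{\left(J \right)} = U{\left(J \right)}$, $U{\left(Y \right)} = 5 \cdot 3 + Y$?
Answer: $-3505684$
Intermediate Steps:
$U{\left(Y \right)} = 15 + Y$
$n{\left(J \right)} = 15 + J$
$\left(-11707 + k\right) \left(n{\left(184 \right)} + 19063\right) = \left(-11707 + 11525\right) \left(\left(15 + 184\right) + 19063\right) = - 182 \left(199 + 19063\right) = \left(-182\right) 19262 = -3505684$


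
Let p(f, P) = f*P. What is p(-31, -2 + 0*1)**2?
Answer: 3844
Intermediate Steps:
p(f, P) = P*f
p(-31, -2 + 0*1)**2 = ((-2 + 0*1)*(-31))**2 = ((-2 + 0)*(-31))**2 = (-2*(-31))**2 = 62**2 = 3844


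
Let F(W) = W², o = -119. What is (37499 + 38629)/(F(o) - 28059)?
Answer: -38064/6949 ≈ -5.4776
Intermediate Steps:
(37499 + 38629)/(F(o) - 28059) = (37499 + 38629)/((-119)² - 28059) = 76128/(14161 - 28059) = 76128/(-13898) = 76128*(-1/13898) = -38064/6949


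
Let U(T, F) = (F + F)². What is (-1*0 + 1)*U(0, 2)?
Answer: 16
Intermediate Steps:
U(T, F) = 4*F² (U(T, F) = (2*F)² = 4*F²)
(-1*0 + 1)*U(0, 2) = (-1*0 + 1)*(4*2²) = (0 + 1)*(4*4) = 1*16 = 16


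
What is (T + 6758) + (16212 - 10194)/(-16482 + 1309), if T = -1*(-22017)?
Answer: 436597057/15173 ≈ 28775.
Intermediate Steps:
T = 22017
(T + 6758) + (16212 - 10194)/(-16482 + 1309) = (22017 + 6758) + (16212 - 10194)/(-16482 + 1309) = 28775 + 6018/(-15173) = 28775 + 6018*(-1/15173) = 28775 - 6018/15173 = 436597057/15173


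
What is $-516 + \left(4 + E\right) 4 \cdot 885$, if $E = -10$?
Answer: $-21756$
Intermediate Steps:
$-516 + \left(4 + E\right) 4 \cdot 885 = -516 + \left(4 - 10\right) 4 \cdot 885 = -516 + \left(-6\right) 4 \cdot 885 = -516 - 21240 = -21756$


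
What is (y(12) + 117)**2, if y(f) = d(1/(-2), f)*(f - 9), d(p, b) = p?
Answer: 53361/4 ≈ 13340.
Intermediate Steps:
y(f) = 9/2 - f/2 (y(f) = (f - 9)/(-2) = -(-9 + f)/2 = 9/2 - f/2)
(y(12) + 117)**2 = ((9/2 - 1/2*12) + 117)**2 = ((9/2 - 6) + 117)**2 = (-3/2 + 117)**2 = (231/2)**2 = 53361/4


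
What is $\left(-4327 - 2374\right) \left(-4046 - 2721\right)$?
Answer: $45345667$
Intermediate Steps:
$\left(-4327 - 2374\right) \left(-4046 - 2721\right) = \left(-6701\right) \left(-6767\right) = 45345667$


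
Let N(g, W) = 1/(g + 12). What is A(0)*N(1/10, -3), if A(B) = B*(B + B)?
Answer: 0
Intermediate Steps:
N(g, W) = 1/(12 + g)
A(B) = 2*B² (A(B) = B*(2*B) = 2*B²)
A(0)*N(1/10, -3) = (2*0²)/(12 + 1/10) = (2*0)/(12 + ⅒) = 0/(121/10) = 0*(10/121) = 0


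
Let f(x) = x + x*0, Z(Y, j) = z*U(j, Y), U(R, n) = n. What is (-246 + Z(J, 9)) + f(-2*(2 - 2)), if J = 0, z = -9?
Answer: -246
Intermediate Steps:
Z(Y, j) = -9*Y
f(x) = x (f(x) = x + 0 = x)
(-246 + Z(J, 9)) + f(-2*(2 - 2)) = (-246 - 9*0) - 2*(2 - 2) = (-246 + 0) - 2*0 = -246 + 0 = -246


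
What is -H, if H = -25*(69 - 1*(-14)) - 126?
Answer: 2201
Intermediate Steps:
H = -2201 (H = -25*(69 + 14) - 126 = -25*83 - 126 = -2075 - 126 = -2201)
-H = -1*(-2201) = 2201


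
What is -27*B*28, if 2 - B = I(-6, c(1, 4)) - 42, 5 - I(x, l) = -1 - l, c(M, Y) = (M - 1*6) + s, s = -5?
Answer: -36288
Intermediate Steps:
c(M, Y) = -11 + M (c(M, Y) = (M - 1*6) - 5 = (M - 6) - 5 = (-6 + M) - 5 = -11 + M)
I(x, l) = 6 + l (I(x, l) = 5 - (-1 - l) = 5 + (1 + l) = 6 + l)
B = 48 (B = 2 - ((6 + (-11 + 1)) - 42) = 2 - ((6 - 10) - 42) = 2 - (-4 - 42) = 2 - 1*(-46) = 2 + 46 = 48)
-27*B*28 = -27*48*28 = -1296*28 = -36288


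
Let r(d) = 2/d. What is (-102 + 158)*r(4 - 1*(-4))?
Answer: 14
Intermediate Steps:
(-102 + 158)*r(4 - 1*(-4)) = (-102 + 158)*(2/(4 - 1*(-4))) = 56*(2/(4 + 4)) = 56*(2/8) = 56*(2*(1/8)) = 56*(1/4) = 14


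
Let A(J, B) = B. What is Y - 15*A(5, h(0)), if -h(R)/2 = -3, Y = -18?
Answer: -108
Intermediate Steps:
h(R) = 6 (h(R) = -2*(-3) = 6)
Y - 15*A(5, h(0)) = -18 - 15*6 = -18 - 90 = -108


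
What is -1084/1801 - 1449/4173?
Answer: -2377727/2505191 ≈ -0.94912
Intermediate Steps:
-1084/1801 - 1449/4173 = -1084*1/1801 - 1449*1/4173 = -1084/1801 - 483/1391 = -2377727/2505191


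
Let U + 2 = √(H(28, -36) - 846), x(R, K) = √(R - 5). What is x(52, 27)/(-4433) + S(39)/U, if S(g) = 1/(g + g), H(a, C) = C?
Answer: -1/34554 - √47/4433 - 7*I*√2/23036 ≈ -0.0015754 - 0.00042974*I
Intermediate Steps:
S(g) = 1/(2*g)
x(R, K) = √(-5 + R)
U = -2 + 21*I*√2 (U = -2 + √(-36 - 846) = -2 + √(-882) = -2 + 21*I*√2 ≈ -2.0 + 29.698*I)
x(52, 27)/(-4433) + S(39)/U = √(-5 + 52)/(-4433) + ((½)/39)/(-2 + 21*I*√2) = √47*(-1/4433) + ((½)*(1/39))/(-2 + 21*I*√2) = -√47/4433 + 1/(78*(-2 + 21*I*√2))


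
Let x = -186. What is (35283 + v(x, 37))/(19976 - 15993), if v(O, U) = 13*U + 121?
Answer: 35885/3983 ≈ 9.0095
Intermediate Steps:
v(O, U) = 121 + 13*U
(35283 + v(x, 37))/(19976 - 15993) = (35283 + (121 + 13*37))/(19976 - 15993) = (35283 + (121 + 481))/3983 = (35283 + 602)*(1/3983) = 35885*(1/3983) = 35885/3983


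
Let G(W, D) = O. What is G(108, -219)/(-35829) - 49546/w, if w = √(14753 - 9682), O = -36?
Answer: 4/3981 - 49546*√5071/5071 ≈ -695.76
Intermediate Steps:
G(W, D) = -36
w = √5071 ≈ 71.211
G(108, -219)/(-35829) - 49546/w = -36/(-35829) - 49546*√5071/5071 = -36*(-1/35829) - 49546*√5071/5071 = 4/3981 - 49546*√5071/5071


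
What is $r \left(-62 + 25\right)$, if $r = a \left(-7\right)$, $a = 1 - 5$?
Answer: $-1036$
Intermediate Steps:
$a = -4$ ($a = 1 - 5 = -4$)
$r = 28$ ($r = \left(-4\right) \left(-7\right) = 28$)
$r \left(-62 + 25\right) = 28 \left(-62 + 25\right) = 28 \left(-37\right) = -1036$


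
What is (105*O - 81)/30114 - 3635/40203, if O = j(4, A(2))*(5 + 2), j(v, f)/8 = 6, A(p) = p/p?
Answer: 145071223/134519238 ≈ 1.0784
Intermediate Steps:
A(p) = 1
j(v, f) = 48 (j(v, f) = 8*6 = 48)
O = 336 (O = 48*(5 + 2) = 48*7 = 336)
(105*O - 81)/30114 - 3635/40203 = (105*336 - 81)/30114 - 3635/40203 = (35280 - 81)*(1/30114) - 3635*1/40203 = 35199*(1/30114) - 3635/40203 = 3911/3346 - 3635/40203 = 145071223/134519238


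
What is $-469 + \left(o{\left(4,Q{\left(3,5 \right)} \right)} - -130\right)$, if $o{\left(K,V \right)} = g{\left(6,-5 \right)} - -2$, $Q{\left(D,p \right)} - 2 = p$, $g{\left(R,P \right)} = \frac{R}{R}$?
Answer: $-336$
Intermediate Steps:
$g{\left(R,P \right)} = 1$
$Q{\left(D,p \right)} = 2 + p$
$o{\left(K,V \right)} = 3$ ($o{\left(K,V \right)} = 1 - -2 = 1 + 2 = 3$)
$-469 + \left(o{\left(4,Q{\left(3,5 \right)} \right)} - -130\right) = -469 + \left(3 - -130\right) = -469 + \left(3 + 130\right) = -469 + 133 = -336$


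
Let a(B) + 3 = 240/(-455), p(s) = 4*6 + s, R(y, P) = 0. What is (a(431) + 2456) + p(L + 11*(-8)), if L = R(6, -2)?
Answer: 217351/91 ≈ 2388.5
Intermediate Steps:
L = 0
p(s) = 24 + s
a(B) = -321/91 (a(B) = -3 + 240/(-455) = -3 + 240*(-1/455) = -3 - 48/91 = -321/91)
(a(431) + 2456) + p(L + 11*(-8)) = (-321/91 + 2456) + (24 + (0 + 11*(-8))) = 223175/91 + (24 + (0 - 88)) = 223175/91 + (24 - 88) = 223175/91 - 64 = 217351/91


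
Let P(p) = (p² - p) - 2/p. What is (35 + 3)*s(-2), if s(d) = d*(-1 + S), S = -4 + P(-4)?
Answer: -1178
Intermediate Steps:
P(p) = p² - p - 2/p
S = 33/2 (S = -4 + ((-4)² - 1*(-4) - 2/(-4)) = -4 + (16 + 4 - 2*(-¼)) = -4 + (16 + 4 + ½) = -4 + 41/2 = 33/2 ≈ 16.500)
s(d) = 31*d/2 (s(d) = d*(-1 + 33/2) = d*(31/2) = 31*d/2)
(35 + 3)*s(-2) = (35 + 3)*((31/2)*(-2)) = 38*(-31) = -1178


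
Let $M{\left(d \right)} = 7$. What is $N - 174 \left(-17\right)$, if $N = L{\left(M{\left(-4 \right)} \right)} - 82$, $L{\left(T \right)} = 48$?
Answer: $2924$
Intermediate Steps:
$N = -34$ ($N = 48 - 82 = -34$)
$N - 174 \left(-17\right) = -34 - 174 \left(-17\right) = -34 - -2958 = -34 + 2958 = 2924$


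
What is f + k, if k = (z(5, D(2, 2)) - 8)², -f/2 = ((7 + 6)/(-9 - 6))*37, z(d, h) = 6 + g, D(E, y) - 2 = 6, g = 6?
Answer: 1202/15 ≈ 80.133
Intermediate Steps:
D(E, y) = 8 (D(E, y) = 2 + 6 = 8)
z(d, h) = 12 (z(d, h) = 6 + 6 = 12)
f = 962/15 (f = -2*(7 + 6)/(-9 - 6)*37 = -2*13/(-15)*37 = -2*13*(-1/15)*37 = -(-26)*37/15 = -2*(-481/15) = 962/15 ≈ 64.133)
k = 16 (k = (12 - 8)² = 4² = 16)
f + k = 962/15 + 16 = 1202/15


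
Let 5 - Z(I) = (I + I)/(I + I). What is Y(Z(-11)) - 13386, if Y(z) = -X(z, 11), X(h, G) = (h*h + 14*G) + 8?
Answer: -13564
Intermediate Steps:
Z(I) = 4 (Z(I) = 5 - (I + I)/(I + I) = 5 - 2*I/(2*I) = 5 - 2*I*1/(2*I) = 5 - 1*1 = 5 - 1 = 4)
X(h, G) = 8 + h**2 + 14*G (X(h, G) = (h**2 + 14*G) + 8 = 8 + h**2 + 14*G)
Y(z) = -162 - z**2 (Y(z) = -(8 + z**2 + 14*11) = -(8 + z**2 + 154) = -(162 + z**2) = -162 - z**2)
Y(Z(-11)) - 13386 = (-162 - 1*4**2) - 13386 = (-162 - 1*16) - 13386 = (-162 - 16) - 13386 = -178 - 13386 = -13564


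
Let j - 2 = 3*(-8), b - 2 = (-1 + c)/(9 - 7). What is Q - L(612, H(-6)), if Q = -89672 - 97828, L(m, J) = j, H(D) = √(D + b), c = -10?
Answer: -187478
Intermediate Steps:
b = -7/2 (b = 2 + (-1 - 10)/(9 - 7) = 2 - 11/2 = -7/2 ≈ -3.5000)
H(D) = √(-7/2 + D) (H(D) = √(D - 7/2) = √(-7/2 + D))
j = -22 (j = 2 + 3*(-8) = 2 - 24 = -22)
L(m, J) = -22
Q = -187500
Q - L(612, H(-6)) = -187500 - 1*(-22) = -187500 + 22 = -187478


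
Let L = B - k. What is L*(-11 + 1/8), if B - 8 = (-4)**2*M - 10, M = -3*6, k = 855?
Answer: 99615/8 ≈ 12452.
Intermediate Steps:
M = -18
B = -290 (B = 8 + ((-4)**2*(-18) - 10) = 8 + (16*(-18) - 10) = 8 + (-288 - 10) = 8 - 298 = -290)
L = -1145 (L = -290 - 1*855 = -290 - 855 = -1145)
L*(-11 + 1/8) = -1145*(-11 + 1/8) = -1145*(-87/8) = 99615/8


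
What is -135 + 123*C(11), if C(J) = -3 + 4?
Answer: -12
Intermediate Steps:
C(J) = 1
-135 + 123*C(11) = -135 + 123*1 = -135 + 123 = -12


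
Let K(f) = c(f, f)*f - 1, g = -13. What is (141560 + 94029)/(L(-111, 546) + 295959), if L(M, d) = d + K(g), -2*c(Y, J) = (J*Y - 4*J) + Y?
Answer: 235589/297856 ≈ 0.79095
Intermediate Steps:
c(Y, J) = 2*J - Y/2 - J*Y/2 (c(Y, J) = -((J*Y - 4*J) + Y)/2 = -((-4*J + J*Y) + Y)/2 = -(Y - 4*J + J*Y)/2 = 2*J - Y/2 - J*Y/2)
K(f) = -1 + f*(-f²/2 + 3*f/2) (K(f) = (2*f - f/2 - f*f/2)*f - 1 = (2*f - f/2 - f²/2)*f - 1 = (-f²/2 + 3*f/2)*f - 1 = f*(-f²/2 + 3*f/2) - 1 = -1 + f*(-f²/2 + 3*f/2))
L(M, d) = 1351 + d (L(M, d) = d + (-1 + (½)*(-13)²*(3 - 1*(-13))) = d + (-1 + (½)*169*(3 + 13)) = d + (-1 + (½)*169*16) = d + (-1 + 1352) = d + 1351 = 1351 + d)
(141560 + 94029)/(L(-111, 546) + 295959) = (141560 + 94029)/((1351 + 546) + 295959) = 235589/(1897 + 295959) = 235589/297856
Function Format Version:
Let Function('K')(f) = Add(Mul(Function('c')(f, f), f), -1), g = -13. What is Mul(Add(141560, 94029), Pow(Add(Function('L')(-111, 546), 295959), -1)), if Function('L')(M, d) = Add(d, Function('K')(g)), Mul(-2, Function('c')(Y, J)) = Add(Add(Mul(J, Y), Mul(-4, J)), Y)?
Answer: Rational(235589, 297856) ≈ 0.79095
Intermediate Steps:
Function('c')(Y, J) = Add(Mul(2, J), Mul(Rational(-1, 2), Y), Mul(Rational(-1, 2), J, Y)) (Function('c')(Y, J) = Mul(Rational(-1, 2), Add(Add(Mul(J, Y), Mul(-4, J)), Y)) = Mul(Rational(-1, 2), Add(Add(Mul(-4, J), Mul(J, Y)), Y)) = Mul(Rational(-1, 2), Add(Y, Mul(-4, J), Mul(J, Y))) = Add(Mul(2, J), Mul(Rational(-1, 2), Y), Mul(Rational(-1, 2), J, Y)))
Function('K')(f) = Add(-1, Mul(f, Add(Mul(Rational(-1, 2), Pow(f, 2)), Mul(Rational(3, 2), f)))) (Function('K')(f) = Add(Mul(Add(Mul(2, f), Mul(Rational(-1, 2), f), Mul(Rational(-1, 2), f, f)), f), -1) = Add(Mul(Add(Mul(2, f), Mul(Rational(-1, 2), f), Mul(Rational(-1, 2), Pow(f, 2))), f), -1) = Add(Mul(Add(Mul(Rational(-1, 2), Pow(f, 2)), Mul(Rational(3, 2), f)), f), -1) = Add(Mul(f, Add(Mul(Rational(-1, 2), Pow(f, 2)), Mul(Rational(3, 2), f))), -1) = Add(-1, Mul(f, Add(Mul(Rational(-1, 2), Pow(f, 2)), Mul(Rational(3, 2), f)))))
Function('L')(M, d) = Add(1351, d) (Function('L')(M, d) = Add(d, Add(-1, Mul(Rational(1, 2), Pow(-13, 2), Add(3, Mul(-1, -13))))) = Add(d, Add(-1, Mul(Rational(1, 2), 169, Add(3, 13)))) = Add(d, Add(-1, Mul(Rational(1, 2), 169, 16))) = Add(d, Add(-1, 1352)) = Add(d, 1351) = Add(1351, d))
Mul(Add(141560, 94029), Pow(Add(Function('L')(-111, 546), 295959), -1)) = Mul(Add(141560, 94029), Pow(Add(Add(1351, 546), 295959), -1)) = Mul(235589, Pow(Add(1897, 295959), -1)) = Mul(235589, Pow(297856, -1)) = Mul(235589, Rational(1, 297856)) = Rational(235589, 297856)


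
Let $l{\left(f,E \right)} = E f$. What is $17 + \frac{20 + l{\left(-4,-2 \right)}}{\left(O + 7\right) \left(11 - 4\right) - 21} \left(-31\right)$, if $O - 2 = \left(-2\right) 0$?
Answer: $- \frac{11}{3} \approx -3.6667$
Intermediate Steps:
$O = 2$ ($O = 2 - 0 = 2 + 0 = 2$)
$17 + \frac{20 + l{\left(-4,-2 \right)}}{\left(O + 7\right) \left(11 - 4\right) - 21} \left(-31\right) = 17 + \frac{20 - -8}{\left(2 + 7\right) \left(11 - 4\right) - 21} \left(-31\right) = 17 + \frac{20 + 8}{9 \cdot 7 - 21} \left(-31\right) = 17 + \frac{28}{63 - 21} \left(-31\right) = 17 + \frac{28}{42} \left(-31\right) = 17 + 28 \cdot \frac{1}{42} \left(-31\right) = 17 + \frac{2}{3} \left(-31\right) = 17 - \frac{62}{3} = - \frac{11}{3}$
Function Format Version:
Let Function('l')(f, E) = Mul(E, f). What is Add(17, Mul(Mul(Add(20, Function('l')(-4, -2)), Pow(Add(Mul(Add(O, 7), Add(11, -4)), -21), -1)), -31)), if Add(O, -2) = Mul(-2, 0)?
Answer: Rational(-11, 3) ≈ -3.6667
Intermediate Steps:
O = 2 (O = Add(2, Mul(-2, 0)) = Add(2, 0) = 2)
Add(17, Mul(Mul(Add(20, Function('l')(-4, -2)), Pow(Add(Mul(Add(O, 7), Add(11, -4)), -21), -1)), -31)) = Add(17, Mul(Mul(Add(20, Mul(-2, -4)), Pow(Add(Mul(Add(2, 7), Add(11, -4)), -21), -1)), -31)) = Add(17, Mul(Mul(Add(20, 8), Pow(Add(Mul(9, 7), -21), -1)), -31)) = Add(17, Mul(Mul(28, Pow(Add(63, -21), -1)), -31)) = Add(17, Mul(Mul(28, Pow(42, -1)), -31)) = Add(17, Mul(Mul(28, Rational(1, 42)), -31)) = Add(17, Mul(Rational(2, 3), -31)) = Add(17, Rational(-62, 3)) = Rational(-11, 3)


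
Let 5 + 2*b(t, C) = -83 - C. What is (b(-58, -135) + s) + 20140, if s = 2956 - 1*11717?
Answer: 22805/2 ≈ 11403.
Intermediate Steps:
s = -8761 (s = 2956 - 11717 = -8761)
b(t, C) = -44 - C/2 (b(t, C) = -5/2 + (-83 - C)/2 = -5/2 + (-83/2 - C/2) = -44 - C/2)
(b(-58, -135) + s) + 20140 = ((-44 - 1/2*(-135)) - 8761) + 20140 = ((-44 + 135/2) - 8761) + 20140 = (47/2 - 8761) + 20140 = -17475/2 + 20140 = 22805/2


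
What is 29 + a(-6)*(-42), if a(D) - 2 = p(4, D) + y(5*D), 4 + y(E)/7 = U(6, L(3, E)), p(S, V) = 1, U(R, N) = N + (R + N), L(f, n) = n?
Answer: 16955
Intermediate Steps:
U(R, N) = R + 2*N (U(R, N) = N + (N + R) = R + 2*N)
y(E) = 14 + 14*E (y(E) = -28 + 7*(6 + 2*E) = -28 + (42 + 14*E) = 14 + 14*E)
a(D) = 17 + 70*D (a(D) = 2 + (1 + (14 + 14*(5*D))) = 2 + (1 + (14 + 70*D)) = 2 + (15 + 70*D) = 17 + 70*D)
29 + a(-6)*(-42) = 29 + (17 + 70*(-6))*(-42) = 29 + (17 - 420)*(-42) = 29 - 403*(-42) = 29 + 16926 = 16955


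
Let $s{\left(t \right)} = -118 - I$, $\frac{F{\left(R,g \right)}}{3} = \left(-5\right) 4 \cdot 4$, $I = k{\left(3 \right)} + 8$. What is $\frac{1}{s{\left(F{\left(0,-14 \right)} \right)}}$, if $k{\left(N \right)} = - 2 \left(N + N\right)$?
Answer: $- \frac{1}{114} \approx -0.0087719$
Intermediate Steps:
$k{\left(N \right)} = - 4 N$ ($k{\left(N \right)} = - 2 \cdot 2 N = - 4 N$)
$I = -4$ ($I = \left(-4\right) 3 + 8 = -12 + 8 = -4$)
$F{\left(R,g \right)} = -240$ ($F{\left(R,g \right)} = 3 \left(-5\right) 4 \cdot 4 = 3 \left(\left(-20\right) 4\right) = 3 \left(-80\right) = -240$)
$s{\left(t \right)} = -114$ ($s{\left(t \right)} = -118 - -4 = -118 + 4 = -114$)
$\frac{1}{s{\left(F{\left(0,-14 \right)} \right)}} = \frac{1}{-114} = - \frac{1}{114}$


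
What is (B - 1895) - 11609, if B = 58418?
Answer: 44914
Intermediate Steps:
(B - 1895) - 11609 = (58418 - 1895) - 11609 = 56523 - 11609 = 44914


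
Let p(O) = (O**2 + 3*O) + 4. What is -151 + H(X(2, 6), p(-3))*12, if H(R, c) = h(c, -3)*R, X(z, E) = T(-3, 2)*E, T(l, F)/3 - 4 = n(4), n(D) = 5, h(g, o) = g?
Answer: 7625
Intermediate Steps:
p(O) = 4 + O**2 + 3*O
T(l, F) = 27 (T(l, F) = 12 + 3*5 = 12 + 15 = 27)
X(z, E) = 27*E
H(R, c) = R*c (H(R, c) = c*R = R*c)
-151 + H(X(2, 6), p(-3))*12 = -151 + ((27*6)*(4 + (-3)**2 + 3*(-3)))*12 = -151 + (162*(4 + 9 - 9))*12 = -151 + (162*4)*12 = -151 + 648*12 = -151 + 7776 = 7625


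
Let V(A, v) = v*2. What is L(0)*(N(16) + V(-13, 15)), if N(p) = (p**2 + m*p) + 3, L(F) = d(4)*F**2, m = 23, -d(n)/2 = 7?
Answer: 0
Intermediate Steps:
d(n) = -14 (d(n) = -2*7 = -14)
V(A, v) = 2*v
L(F) = -14*F**2
N(p) = 3 + p**2 + 23*p (N(p) = (p**2 + 23*p) + 3 = 3 + p**2 + 23*p)
L(0)*(N(16) + V(-13, 15)) = (-14*0**2)*((3 + 16**2 + 23*16) + 2*15) = (-14*0)*((3 + 256 + 368) + 30) = 0*(627 + 30) = 0*657 = 0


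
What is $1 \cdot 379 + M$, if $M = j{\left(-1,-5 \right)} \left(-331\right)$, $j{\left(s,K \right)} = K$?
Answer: $2034$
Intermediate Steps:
$M = 1655$ ($M = \left(-5\right) \left(-331\right) = 1655$)
$1 \cdot 379 + M = 1 \cdot 379 + 1655 = 379 + 1655 = 2034$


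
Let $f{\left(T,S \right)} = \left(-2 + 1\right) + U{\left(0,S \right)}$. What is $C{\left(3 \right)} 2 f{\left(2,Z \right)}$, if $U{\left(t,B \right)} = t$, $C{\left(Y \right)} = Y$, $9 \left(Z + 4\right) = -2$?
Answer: $-6$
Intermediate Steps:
$Z = - \frac{38}{9}$ ($Z = -4 + \frac{1}{9} \left(-2\right) = -4 - \frac{2}{9} = - \frac{38}{9} \approx -4.2222$)
$f{\left(T,S \right)} = -1$ ($f{\left(T,S \right)} = \left(-2 + 1\right) + 0 = -1 + 0 = -1$)
$C{\left(3 \right)} 2 f{\left(2,Z \right)} = 3 \cdot 2 \left(-1\right) = 6 \left(-1\right) = -6$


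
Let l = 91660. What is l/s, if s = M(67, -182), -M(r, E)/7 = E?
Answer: 45830/637 ≈ 71.947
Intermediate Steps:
M(r, E) = -7*E
s = 1274 (s = -7*(-182) = 1274)
l/s = 91660/1274 = 91660*(1/1274) = 45830/637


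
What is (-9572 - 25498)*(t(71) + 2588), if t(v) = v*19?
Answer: -138070590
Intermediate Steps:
t(v) = 19*v
(-9572 - 25498)*(t(71) + 2588) = (-9572 - 25498)*(19*71 + 2588) = -35070*(1349 + 2588) = -35070*3937 = -138070590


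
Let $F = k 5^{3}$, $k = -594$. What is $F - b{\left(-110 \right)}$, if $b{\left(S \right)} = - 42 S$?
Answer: $-78870$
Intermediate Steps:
$F = -74250$ ($F = - 594 \cdot 5^{3} = \left(-594\right) 125 = -74250$)
$F - b{\left(-110 \right)} = -74250 - \left(-42\right) \left(-110\right) = -74250 - 4620 = -78870$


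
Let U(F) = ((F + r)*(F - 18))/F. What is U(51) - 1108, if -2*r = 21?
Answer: -36781/34 ≈ -1081.8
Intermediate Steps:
r = -21/2 (r = -½*21 = -21/2 ≈ -10.500)
U(F) = (-18 + F)*(-21/2 + F)/F (U(F) = ((F - 21/2)*(F - 18))/F = ((-21/2 + F)*(-18 + F))/F = ((-18 + F)*(-21/2 + F))/F = (-18 + F)*(-21/2 + F)/F)
U(51) - 1108 = (-57/2 + 51 + 189/51) - 1108 = (-57/2 + 51 + 189*(1/51)) - 1108 = (-57/2 + 51 + 63/17) - 1108 = 891/34 - 1108 = -36781/34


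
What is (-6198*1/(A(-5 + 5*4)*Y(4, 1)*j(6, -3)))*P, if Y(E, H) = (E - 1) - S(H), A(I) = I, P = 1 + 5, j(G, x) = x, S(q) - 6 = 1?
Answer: -1033/5 ≈ -206.60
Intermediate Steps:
S(q) = 7 (S(q) = 6 + 1 = 7)
P = 6
Y(E, H) = -8 + E (Y(E, H) = (E - 1) - 1*7 = (-1 + E) - 7 = -8 + E)
(-6198*1/(A(-5 + 5*4)*Y(4, 1)*j(6, -3)))*P = -6198*(-1/(3*(-8 + 4)*(-5 + 5*4)))*6 = -6198*1/(12*(-5 + 20))*6 = -6198/(12*15)*6 = -6198/180*6 = -6198*1/180*6 = -1033/30*6 = -1033/5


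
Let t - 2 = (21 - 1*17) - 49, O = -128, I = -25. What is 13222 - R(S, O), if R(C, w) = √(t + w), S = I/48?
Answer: 13222 - 3*I*√19 ≈ 13222.0 - 13.077*I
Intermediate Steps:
S = -25/48 ≈ -0.52083
t = -43 (t = 2 + ((21 - 1*17) - 49) = 2 + ((21 - 17) - 49) = 2 + (4 - 49) = 2 - 45 = -43)
R(C, w) = √(-43 + w)
13222 - R(S, O) = 13222 - √(-43 - 128) = 13222 - √(-171) = 13222 - 3*I*√19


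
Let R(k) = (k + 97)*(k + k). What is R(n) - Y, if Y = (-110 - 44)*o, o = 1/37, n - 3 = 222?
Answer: 5361454/37 ≈ 1.4490e+5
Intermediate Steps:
n = 225 (n = 3 + 222 = 225)
o = 1/37 ≈ 0.027027
R(k) = 2*k*(97 + k) (R(k) = (97 + k)*(2*k) = 2*k*(97 + k))
Y = -154/37 (Y = (-110 - 44)*(1/37) = -154*1/37 = -154/37 ≈ -4.1622)
R(n) - Y = 2*225*(97 + 225) - 1*(-154/37) = 2*225*322 + 154/37 = 144900 + 154/37 = 5361454/37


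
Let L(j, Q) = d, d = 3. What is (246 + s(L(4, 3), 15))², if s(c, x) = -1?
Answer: 60025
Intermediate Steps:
L(j, Q) = 3
(246 + s(L(4, 3), 15))² = (246 - 1)² = 245² = 60025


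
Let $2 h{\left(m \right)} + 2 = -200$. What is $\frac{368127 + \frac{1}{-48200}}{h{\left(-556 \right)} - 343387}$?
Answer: $- \frac{17743721399}{16556121600} \approx -1.0717$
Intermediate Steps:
$h{\left(m \right)} = -101$ ($h{\left(m \right)} = -1 + \frac{1}{2} \left(-200\right) = -1 - 100 = -101$)
$\frac{368127 + \frac{1}{-48200}}{h{\left(-556 \right)} - 343387} = \frac{368127 + \frac{1}{-48200}}{-101 - 343387} = \frac{368127 - \frac{1}{48200}}{-343488} = \frac{17743721399}{48200} \left(- \frac{1}{343488}\right) = - \frac{17743721399}{16556121600}$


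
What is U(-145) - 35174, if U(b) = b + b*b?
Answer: -14294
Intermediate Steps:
U(b) = b + b**2
U(-145) - 35174 = -145*(1 - 145) - 35174 = -145*(-144) - 35174 = 20880 - 35174 = -14294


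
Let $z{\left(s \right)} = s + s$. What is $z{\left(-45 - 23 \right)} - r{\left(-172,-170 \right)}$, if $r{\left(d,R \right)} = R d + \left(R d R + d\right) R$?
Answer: $-845094616$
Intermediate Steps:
$z{\left(s \right)} = 2 s$
$r{\left(d,R \right)} = R d + R \left(d + d R^{2}\right)$ ($r{\left(d,R \right)} = R d + \left(d R^{2} + d\right) R = R d + \left(d + d R^{2}\right) R = R d + R \left(d + d R^{2}\right)$)
$z{\left(-45 - 23 \right)} - r{\left(-172,-170 \right)} = 2 \left(-45 - 23\right) - \left(-170\right) \left(-172\right) \left(2 + \left(-170\right)^{2}\right) = 2 \left(-68\right) - \left(-170\right) \left(-172\right) \left(2 + 28900\right) = -136 - \left(-170\right) \left(-172\right) 28902 = -136 - 845094480 = -845094616$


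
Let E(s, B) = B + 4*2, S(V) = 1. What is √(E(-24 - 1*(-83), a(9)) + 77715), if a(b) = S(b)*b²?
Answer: 2*√19451 ≈ 278.93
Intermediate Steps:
a(b) = b² (a(b) = 1*b² = b²)
E(s, B) = 8 + B (E(s, B) = B + 8 = 8 + B)
√(E(-24 - 1*(-83), a(9)) + 77715) = √((8 + 9²) + 77715) = √((8 + 81) + 77715) = √(89 + 77715) = √77804 = 2*√19451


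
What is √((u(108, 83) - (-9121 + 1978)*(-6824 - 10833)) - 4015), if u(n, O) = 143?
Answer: I*√126127823 ≈ 11231.0*I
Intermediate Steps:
√((u(108, 83) - (-9121 + 1978)*(-6824 - 10833)) - 4015) = √((143 - (-9121 + 1978)*(-6824 - 10833)) - 4015) = √((143 - (-7143)*(-17657)) - 4015) = √((143 - 1*126123951) - 4015) = √((143 - 126123951) - 4015) = √(-126123808 - 4015) = √(-126127823) = I*√126127823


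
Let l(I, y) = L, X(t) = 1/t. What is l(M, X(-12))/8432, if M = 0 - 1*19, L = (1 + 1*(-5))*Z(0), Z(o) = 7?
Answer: -7/2108 ≈ -0.0033207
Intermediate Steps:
L = -28 (L = (1 + 1*(-5))*7 = (1 - 5)*7 = -4*7 = -28)
M = -19 (M = 0 - 19 = -19)
l(I, y) = -28
l(M, X(-12))/8432 = -28/8432 = -28*1/8432 = -7/2108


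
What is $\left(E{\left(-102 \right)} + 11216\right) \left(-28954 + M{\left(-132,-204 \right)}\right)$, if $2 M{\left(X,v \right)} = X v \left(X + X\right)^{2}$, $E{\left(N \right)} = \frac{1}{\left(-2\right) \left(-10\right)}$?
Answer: $\frac{21049340267479}{2} \approx 1.0525 \cdot 10^{13}$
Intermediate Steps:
$E{\left(N \right)} = \frac{1}{20}$
$M{\left(X,v \right)} = 2 v X^{3}$ ($M{\left(X,v \right)} = \frac{X v \left(X + X\right)^{2}}{2} = \frac{X v \left(2 X\right)^{2}}{2} = \frac{X v 4 X^{2}}{2} = \frac{4 v X^{3}}{2} = 2 v X^{3}$)
$\left(E{\left(-102 \right)} + 11216\right) \left(-28954 + M{\left(-132,-204 \right)}\right) = \left(\frac{1}{20} + 11216\right) \left(-28954 + 2 \left(-204\right) \left(-132\right)^{3}\right) = \frac{224321 \left(-28954 + 2 \left(-204\right) \left(-2299968\right)\right)}{20} = \frac{224321 \left(-28954 + 938386944\right)}{20} = \frac{224321}{20} \cdot 938357990 = \frac{21049340267479}{2}$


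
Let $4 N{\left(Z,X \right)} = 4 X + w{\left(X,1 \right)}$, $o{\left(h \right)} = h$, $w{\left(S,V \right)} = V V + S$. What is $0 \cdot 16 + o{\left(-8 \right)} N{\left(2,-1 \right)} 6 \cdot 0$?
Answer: $0$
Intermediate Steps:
$w{\left(S,V \right)} = S + V^{2}$ ($w{\left(S,V \right)} = V^{2} + S = S + V^{2}$)
$N{\left(Z,X \right)} = \frac{1}{4} + \frac{5 X}{4}$ ($N{\left(Z,X \right)} = \frac{4 X + \left(X + 1^{2}\right)}{4} = \frac{4 X + \left(X + 1\right)}{4} = \frac{4 X + \left(1 + X\right)}{4} = \frac{1 + 5 X}{4} = \frac{1}{4} + \frac{5 X}{4}$)
$0 \cdot 16 + o{\left(-8 \right)} N{\left(2,-1 \right)} 6 \cdot 0 = 0 \cdot 16 - 8 \left(\frac{1}{4} + \frac{5}{4} \left(-1\right)\right) 6 \cdot 0 = 0 - 8 \left(\frac{1}{4} - \frac{5}{4}\right) 6 \cdot 0 = 0 - 8 \left(-1\right) 6 \cdot 0 = 0 - 8 \left(\left(-6\right) 0\right) = 0 - 0 = 0 + 0 = 0$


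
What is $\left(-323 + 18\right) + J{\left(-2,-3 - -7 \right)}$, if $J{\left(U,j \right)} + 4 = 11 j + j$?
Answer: $-261$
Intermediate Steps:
$J{\left(U,j \right)} = -4 + 12 j$ ($J{\left(U,j \right)} = -4 + \left(11 j + j\right) = -4 + 12 j$)
$\left(-323 + 18\right) + J{\left(-2,-3 - -7 \right)} = \left(-323 + 18\right) - \left(4 - 12 \left(-3 - -7\right)\right) = -305 - \left(4 - 12 \left(-3 + 7\right)\right) = -305 + \left(-4 + 12 \cdot 4\right) = -305 + \left(-4 + 48\right) = -305 + 44 = -261$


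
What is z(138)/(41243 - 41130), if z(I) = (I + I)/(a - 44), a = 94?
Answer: 138/2825 ≈ 0.048850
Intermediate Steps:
z(I) = I/25 (z(I) = (I + I)/(94 - 44) = (2*I)/50 = (2*I)*(1/50) = I/25)
z(138)/(41243 - 41130) = ((1/25)*138)/(41243 - 41130) = (138/25)/113 = (138/25)*(1/113) = 138/2825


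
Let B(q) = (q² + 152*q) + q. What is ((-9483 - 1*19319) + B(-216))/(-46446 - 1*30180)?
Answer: 7597/38313 ≈ 0.19829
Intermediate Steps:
B(q) = q² + 153*q
((-9483 - 1*19319) + B(-216))/(-46446 - 1*30180) = ((-9483 - 1*19319) - 216*(153 - 216))/(-46446 - 1*30180) = ((-9483 - 19319) - 216*(-63))/(-46446 - 30180) = (-28802 + 13608)/(-76626) = -15194*(-1/76626) = 7597/38313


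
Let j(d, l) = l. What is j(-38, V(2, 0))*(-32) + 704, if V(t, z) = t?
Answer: 640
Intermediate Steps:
j(-38, V(2, 0))*(-32) + 704 = 2*(-32) + 704 = -64 + 704 = 640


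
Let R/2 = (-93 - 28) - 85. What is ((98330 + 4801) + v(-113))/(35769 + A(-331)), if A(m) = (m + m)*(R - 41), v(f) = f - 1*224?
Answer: 102794/335655 ≈ 0.30625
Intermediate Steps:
R = -412 (R = 2*((-93 - 28) - 85) = 2*(-121 - 85) = 2*(-206) = -412)
v(f) = -224 + f (v(f) = f - 224 = -224 + f)
A(m) = -906*m (A(m) = (m + m)*(-412 - 41) = (2*m)*(-453) = -906*m)
((98330 + 4801) + v(-113))/(35769 + A(-331)) = ((98330 + 4801) + (-224 - 113))/(35769 - 906*(-331)) = (103131 - 337)/(35769 + 299886) = 102794/335655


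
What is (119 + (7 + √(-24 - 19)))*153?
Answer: 19278 + 153*I*√43 ≈ 19278.0 + 1003.3*I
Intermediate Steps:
(119 + (7 + √(-24 - 19)))*153 = (119 + (7 + √(-43)))*153 = (119 + (7 + I*√43))*153 = (126 + I*√43)*153 = 19278 + 153*I*√43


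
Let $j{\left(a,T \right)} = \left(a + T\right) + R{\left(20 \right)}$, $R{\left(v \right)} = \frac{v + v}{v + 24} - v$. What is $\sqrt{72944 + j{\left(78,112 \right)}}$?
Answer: $\frac{2 \sqrt{2211726}}{11} \approx 270.4$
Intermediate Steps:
$R{\left(v \right)} = - v + \frac{2 v}{24 + v}$ ($R{\left(v \right)} = \frac{2 v}{24 + v} - v = - v + \frac{2 v}{24 + v}$)
$j{\left(a,T \right)} = - \frac{210}{11} + T + a$ ($j{\left(a,T \right)} = \left(a + T\right) - \frac{20 \left(22 + 20\right)}{24 + 20} = \left(T + a\right) - 20 \cdot \frac{1}{44} \cdot 42 = \left(T + a\right) - \frac{210}{11} = - \frac{210}{11} + T + a$)
$\sqrt{72944 + j{\left(78,112 \right)}} = \sqrt{72944 + \left(- \frac{210}{11} + 112 + 78\right)} = \sqrt{72944 + \frac{1880}{11}} = \sqrt{\frac{804264}{11}} = \frac{2 \sqrt{2211726}}{11}$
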